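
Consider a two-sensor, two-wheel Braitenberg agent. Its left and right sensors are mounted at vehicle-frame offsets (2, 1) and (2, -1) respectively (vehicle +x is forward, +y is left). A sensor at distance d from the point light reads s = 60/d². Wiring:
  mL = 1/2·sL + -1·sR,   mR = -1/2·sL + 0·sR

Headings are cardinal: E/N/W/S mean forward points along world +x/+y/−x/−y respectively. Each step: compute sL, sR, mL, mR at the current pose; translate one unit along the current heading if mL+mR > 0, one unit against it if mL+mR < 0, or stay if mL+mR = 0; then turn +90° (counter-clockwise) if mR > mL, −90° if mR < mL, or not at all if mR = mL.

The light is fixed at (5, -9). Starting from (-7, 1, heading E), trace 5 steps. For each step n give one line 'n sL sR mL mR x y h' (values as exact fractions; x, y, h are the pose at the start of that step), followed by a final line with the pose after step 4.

0 60/221 60/181 -7830/40001 -30/221 -7 1 E
1 3/17 5/24 -49/408 -3/34 -8 1 N
2 60/289 12/65 -1518/18785 -30/289 -8 0 W
3 6/29 30/121 -507/3509 -3/29 -7 0 N
4 12/49 60/277 -1278/13573 -6/49 -7 -1 W
final -6 -1 N

n=0: pose=(-7,1,E); sL=60/221, sR=60/181; mL=-7830/40001, mR=-30/221; mL+mR=-60/181 → advance -1; mR−mL=2400/40001 → turn +1·90°
n=1: pose=(-8,1,N); sL=3/17, sR=5/24; mL=-49/408, mR=-3/34; mL+mR=-5/24 → advance -1; mR−mL=13/408 → turn +1·90°
n=2: pose=(-8,0,W); sL=60/289, sR=12/65; mL=-1518/18785, mR=-30/289; mL+mR=-12/65 → advance -1; mR−mL=-432/18785 → turn -1·90°
n=3: pose=(-7,0,N); sL=6/29, sR=30/121; mL=-507/3509, mR=-3/29; mL+mR=-30/121 → advance -1; mR−mL=144/3509 → turn +1·90°
n=4: pose=(-7,-1,W); sL=12/49, sR=60/277; mL=-1278/13573, mR=-6/49; mL+mR=-60/277 → advance -1; mR−mL=-384/13573 → turn -1·90°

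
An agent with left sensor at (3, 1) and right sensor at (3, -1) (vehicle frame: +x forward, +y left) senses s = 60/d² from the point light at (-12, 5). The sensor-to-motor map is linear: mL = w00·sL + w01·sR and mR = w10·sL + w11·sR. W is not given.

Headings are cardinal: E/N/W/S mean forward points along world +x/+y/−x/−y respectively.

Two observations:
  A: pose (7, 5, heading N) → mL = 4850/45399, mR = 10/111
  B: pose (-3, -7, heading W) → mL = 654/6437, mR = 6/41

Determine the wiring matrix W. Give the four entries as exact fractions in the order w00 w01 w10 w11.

obs A: pose=(7,5,N) → sL=20/111, sR=60/409, mL=4850/45399, mR=10/111
obs B: pose=(-3,-7,W) → sL=12/41, sR=60/157, mL=654/6437, mR=6/41
sensor matrix S = [[20/111, 60/409], [12/41, 60/157]]; det S = 2525120/97411121
solve [mL_A; mL_B] = S·[w00; w01] and [mR_A; mR_B] = S·[w10; w11]:
  w00 = 1, w01 = -1/2, w10 = 1/2, w11 = 0

1 -1/2 1/2 0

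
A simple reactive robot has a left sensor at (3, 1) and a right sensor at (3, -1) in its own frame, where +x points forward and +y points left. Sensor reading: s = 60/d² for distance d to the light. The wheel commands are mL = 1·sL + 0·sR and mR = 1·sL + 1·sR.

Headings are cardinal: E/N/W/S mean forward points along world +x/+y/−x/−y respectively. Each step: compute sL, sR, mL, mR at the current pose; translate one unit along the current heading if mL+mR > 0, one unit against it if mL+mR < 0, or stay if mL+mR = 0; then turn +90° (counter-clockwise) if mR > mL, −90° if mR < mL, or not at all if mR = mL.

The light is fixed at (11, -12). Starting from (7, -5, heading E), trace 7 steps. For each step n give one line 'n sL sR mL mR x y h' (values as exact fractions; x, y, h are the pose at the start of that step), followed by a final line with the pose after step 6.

n=0: pose=(7,-5,E); sL=12/13, sR=60/37; mL=12/13, mR=1224/481; mL+mR=1668/481 → advance +1; mR−mL=60/37 → turn +1·90°
n=1: pose=(8,-5,N); sL=15/29, sR=15/26; mL=15/29, mR=825/754; mL+mR=1215/754 → advance +1; mR−mL=15/26 → turn +1·90°
n=2: pose=(8,-4,W); sL=12/17, sR=20/39; mL=12/17, mR=808/663; mL+mR=1276/663 → advance +1; mR−mL=20/39 → turn +1·90°
n=3: pose=(7,-4,S); sL=30/17, sR=6/5; mL=30/17, mR=252/85; mL+mR=402/85 → advance +1; mR−mL=6/5 → turn +1·90°
n=4: pose=(7,-5,E); sL=12/13, sR=60/37; mL=12/13, mR=1224/481; mL+mR=1668/481 → advance +1; mR−mL=60/37 → turn +1·90°
n=5: pose=(8,-5,N); sL=15/29, sR=15/26; mL=15/29, mR=825/754; mL+mR=1215/754 → advance +1; mR−mL=15/26 → turn +1·90°
n=6: pose=(8,-4,W); sL=12/17, sR=20/39; mL=12/17, mR=808/663; mL+mR=1276/663 → advance +1; mR−mL=20/39 → turn +1·90°

0 12/13 60/37 12/13 1224/481 7 -5 E
1 15/29 15/26 15/29 825/754 8 -5 N
2 12/17 20/39 12/17 808/663 8 -4 W
3 30/17 6/5 30/17 252/85 7 -4 S
4 12/13 60/37 12/13 1224/481 7 -5 E
5 15/29 15/26 15/29 825/754 8 -5 N
6 12/17 20/39 12/17 808/663 8 -4 W
final 7 -4 S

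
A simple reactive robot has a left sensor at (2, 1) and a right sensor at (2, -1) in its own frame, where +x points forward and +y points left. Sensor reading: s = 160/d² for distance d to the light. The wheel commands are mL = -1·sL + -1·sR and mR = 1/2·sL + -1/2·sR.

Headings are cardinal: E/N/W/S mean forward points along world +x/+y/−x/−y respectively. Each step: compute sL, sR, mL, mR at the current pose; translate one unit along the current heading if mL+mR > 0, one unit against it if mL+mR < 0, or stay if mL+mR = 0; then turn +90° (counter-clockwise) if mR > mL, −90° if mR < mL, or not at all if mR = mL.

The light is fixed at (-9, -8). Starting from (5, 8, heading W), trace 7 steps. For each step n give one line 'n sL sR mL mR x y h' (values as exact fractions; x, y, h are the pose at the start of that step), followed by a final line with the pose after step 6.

n=0: pose=(5,8,W); sL=160/369, sR=160/433; mL=-128320/159777, mR=5120/159777; mL+mR=-123200/159777 → advance -1; mR−mL=44480/53259 → turn +1·90°
n=1: pose=(6,8,S); sL=40/113, sR=20/49; mL=-4220/5537, mR=-150/5537; mL+mR=-4370/5537 → advance -1; mR−mL=4070/5537 → turn +1·90°
n=2: pose=(6,9,E); sL=160/613, sR=32/109; mL=-37056/66817, mR=-1088/66817; mL+mR=-38144/66817 → advance -1; mR−mL=35968/66817 → turn +1·90°
n=3: pose=(5,9,N); sL=16/53, sR=80/293; mL=-8928/15529, mR=224/15529; mL+mR=-8704/15529 → advance -1; mR−mL=9152/15529 → turn +1·90°
n=4: pose=(5,8,W); sL=160/369, sR=160/433; mL=-128320/159777, mR=5120/159777; mL+mR=-123200/159777 → advance -1; mR−mL=44480/53259 → turn +1·90°
n=5: pose=(6,8,S); sL=40/113, sR=20/49; mL=-4220/5537, mR=-150/5537; mL+mR=-4370/5537 → advance -1; mR−mL=4070/5537 → turn +1·90°
n=6: pose=(6,9,E); sL=160/613, sR=32/109; mL=-37056/66817, mR=-1088/66817; mL+mR=-38144/66817 → advance -1; mR−mL=35968/66817 → turn +1·90°

0 160/369 160/433 -128320/159777 5120/159777 5 8 W
1 40/113 20/49 -4220/5537 -150/5537 6 8 S
2 160/613 32/109 -37056/66817 -1088/66817 6 9 E
3 16/53 80/293 -8928/15529 224/15529 5 9 N
4 160/369 160/433 -128320/159777 5120/159777 5 8 W
5 40/113 20/49 -4220/5537 -150/5537 6 8 S
6 160/613 32/109 -37056/66817 -1088/66817 6 9 E
final 5 9 N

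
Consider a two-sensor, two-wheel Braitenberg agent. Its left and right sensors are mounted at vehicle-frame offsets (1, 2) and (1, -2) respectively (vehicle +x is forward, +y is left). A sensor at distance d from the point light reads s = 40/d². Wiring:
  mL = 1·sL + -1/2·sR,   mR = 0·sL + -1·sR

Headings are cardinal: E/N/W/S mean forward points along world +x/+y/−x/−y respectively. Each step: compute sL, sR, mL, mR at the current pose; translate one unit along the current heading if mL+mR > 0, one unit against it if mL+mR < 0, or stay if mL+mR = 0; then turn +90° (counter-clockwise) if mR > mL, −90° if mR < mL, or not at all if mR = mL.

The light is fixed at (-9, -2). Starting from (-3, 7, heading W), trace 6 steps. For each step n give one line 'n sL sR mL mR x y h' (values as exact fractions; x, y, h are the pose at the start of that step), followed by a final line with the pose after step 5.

0 20/37 20/73 1090/2701 -20/73 -3 7 W
1 40/109 40/149 3780/16241 -40/149 -4 7 N
2 5/17 5/9 5/306 -5/9 -4 6 E
3 8/17 40/53 84/901 -40/53 -5 6 S
4 20/29 4/13 202/377 -4/13 -5 7 W
5 40/101 8/25 596/2525 -8/25 -6 7 N
final -6 6 E

n=0: pose=(-3,7,W); sL=20/37, sR=20/73; mL=1090/2701, mR=-20/73; mL+mR=350/2701 → advance +1; mR−mL=-1830/2701 → turn -1·90°
n=1: pose=(-4,7,N); sL=40/109, sR=40/149; mL=3780/16241, mR=-40/149; mL+mR=-580/16241 → advance -1; mR−mL=-8140/16241 → turn -1·90°
n=2: pose=(-4,6,E); sL=5/17, sR=5/9; mL=5/306, mR=-5/9; mL+mR=-55/102 → advance -1; mR−mL=-175/306 → turn -1·90°
n=3: pose=(-5,6,S); sL=8/17, sR=40/53; mL=84/901, mR=-40/53; mL+mR=-596/901 → advance -1; mR−mL=-764/901 → turn -1·90°
n=4: pose=(-5,7,W); sL=20/29, sR=4/13; mL=202/377, mR=-4/13; mL+mR=86/377 → advance +1; mR−mL=-318/377 → turn -1·90°
n=5: pose=(-6,7,N); sL=40/101, sR=8/25; mL=596/2525, mR=-8/25; mL+mR=-212/2525 → advance -1; mR−mL=-1404/2525 → turn -1·90°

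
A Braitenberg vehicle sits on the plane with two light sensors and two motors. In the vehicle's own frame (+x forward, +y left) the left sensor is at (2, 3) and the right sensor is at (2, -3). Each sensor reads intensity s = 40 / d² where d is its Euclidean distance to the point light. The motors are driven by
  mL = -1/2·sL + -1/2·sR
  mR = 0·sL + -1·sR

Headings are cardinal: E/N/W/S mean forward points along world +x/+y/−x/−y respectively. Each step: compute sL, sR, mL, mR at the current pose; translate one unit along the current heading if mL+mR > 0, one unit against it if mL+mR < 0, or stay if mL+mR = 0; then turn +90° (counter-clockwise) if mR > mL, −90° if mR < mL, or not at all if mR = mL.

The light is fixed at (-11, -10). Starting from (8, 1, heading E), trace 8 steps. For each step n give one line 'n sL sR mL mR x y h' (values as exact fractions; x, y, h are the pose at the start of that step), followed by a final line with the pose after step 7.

0 40/637 8/101 -4568/64337 -8/101 8 1 E
1 20/261 20/153 -460/4437 -20/153 7 1 S
2 40/337 40/481 -16360/162097 -40/481 7 2 W
3 5/73 10/89 -1175/12994 -10/89 8 2 S
4 40/389 8/109 -3736/42401 -8/109 8 3 W
5 4/65 4/41 -212/2665 -4/41 9 3 S
6 8/89 40/613 -4232/54557 -40/613 9 4 W
7 1/18 10/117 -11/156 -10/117 10 4 S
final 10 5 W

n=0: pose=(8,1,E); sL=40/637, sR=8/101; mL=-4568/64337, mR=-8/101; mL+mR=-9664/64337 → advance -1; mR−mL=-528/64337 → turn -1·90°
n=1: pose=(7,1,S); sL=20/261, sR=20/153; mL=-460/4437, mR=-20/153; mL+mR=-1040/4437 → advance -1; mR−mL=-40/1479 → turn -1·90°
n=2: pose=(7,2,W); sL=40/337, sR=40/481; mL=-16360/162097, mR=-40/481; mL+mR=-29840/162097 → advance -1; mR−mL=2880/162097 → turn +1·90°
n=3: pose=(8,2,S); sL=5/73, sR=10/89; mL=-1175/12994, mR=-10/89; mL+mR=-2635/12994 → advance -1; mR−mL=-285/12994 → turn -1·90°
n=4: pose=(8,3,W); sL=40/389, sR=8/109; mL=-3736/42401, mR=-8/109; mL+mR=-6848/42401 → advance -1; mR−mL=624/42401 → turn +1·90°
n=5: pose=(9,3,S); sL=4/65, sR=4/41; mL=-212/2665, mR=-4/41; mL+mR=-472/2665 → advance -1; mR−mL=-48/2665 → turn -1·90°
n=6: pose=(9,4,W); sL=8/89, sR=40/613; mL=-4232/54557, mR=-40/613; mL+mR=-7792/54557 → advance -1; mR−mL=672/54557 → turn +1·90°
n=7: pose=(10,4,S); sL=1/18, sR=10/117; mL=-11/156, mR=-10/117; mL+mR=-73/468 → advance -1; mR−mL=-7/468 → turn -1·90°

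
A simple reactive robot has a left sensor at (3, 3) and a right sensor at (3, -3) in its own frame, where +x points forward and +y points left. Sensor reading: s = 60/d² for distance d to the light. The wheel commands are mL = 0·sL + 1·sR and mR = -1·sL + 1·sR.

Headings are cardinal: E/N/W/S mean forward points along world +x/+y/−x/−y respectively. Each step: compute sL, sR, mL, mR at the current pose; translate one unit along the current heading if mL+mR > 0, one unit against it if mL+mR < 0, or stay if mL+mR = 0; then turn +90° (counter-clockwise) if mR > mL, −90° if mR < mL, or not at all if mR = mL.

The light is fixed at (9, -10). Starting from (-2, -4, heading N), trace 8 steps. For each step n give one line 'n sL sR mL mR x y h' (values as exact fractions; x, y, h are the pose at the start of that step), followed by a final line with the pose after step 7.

n=0: pose=(-2,-4,N); sL=60/277, sR=12/29; mL=12/29, mR=1584/8033; mL+mR=4908/8033 → advance +1; mR−mL=-60/277 → turn -1·90°
n=1: pose=(-2,-3,E); sL=15/41, sR=3/4; mL=3/4, mR=63/164; mL+mR=93/82 → advance +1; mR−mL=-15/41 → turn -1·90°
n=2: pose=(-1,-3,S); sL=12/13, sR=12/37; mL=12/37, mR=-288/481; mL+mR=-132/481 → advance -1; mR−mL=-12/13 → turn -1·90°
n=3: pose=(-1,-2,W); sL=30/97, sR=6/29; mL=6/29, mR=-288/2813; mL+mR=294/2813 → advance +1; mR−mL=-30/97 → turn -1·90°
n=4: pose=(-2,-2,N); sL=60/317, sR=12/37; mL=12/37, mR=1584/11729; mL+mR=5388/11729 → advance +1; mR−mL=-60/317 → turn -1·90°
n=5: pose=(-2,-1,E); sL=15/52, sR=3/5; mL=3/5, mR=81/260; mL+mR=237/260 → advance +1; mR−mL=-15/52 → turn -1·90°
n=6: pose=(-1,-1,S); sL=12/17, sR=12/41; mL=12/41, mR=-288/697; mL+mR=-84/697 → advance -1; mR−mL=-12/17 → turn -1·90°
n=7: pose=(-1,0,W); sL=30/109, sR=30/169; mL=30/169, mR=-1800/18421; mL+mR=1470/18421 → advance +1; mR−mL=-30/109 → turn -1·90°

0 60/277 12/29 12/29 1584/8033 -2 -4 N
1 15/41 3/4 3/4 63/164 -2 -3 E
2 12/13 12/37 12/37 -288/481 -1 -3 S
3 30/97 6/29 6/29 -288/2813 -1 -2 W
4 60/317 12/37 12/37 1584/11729 -2 -2 N
5 15/52 3/5 3/5 81/260 -2 -1 E
6 12/17 12/41 12/41 -288/697 -1 -1 S
7 30/109 30/169 30/169 -1800/18421 -1 0 W
final -2 0 N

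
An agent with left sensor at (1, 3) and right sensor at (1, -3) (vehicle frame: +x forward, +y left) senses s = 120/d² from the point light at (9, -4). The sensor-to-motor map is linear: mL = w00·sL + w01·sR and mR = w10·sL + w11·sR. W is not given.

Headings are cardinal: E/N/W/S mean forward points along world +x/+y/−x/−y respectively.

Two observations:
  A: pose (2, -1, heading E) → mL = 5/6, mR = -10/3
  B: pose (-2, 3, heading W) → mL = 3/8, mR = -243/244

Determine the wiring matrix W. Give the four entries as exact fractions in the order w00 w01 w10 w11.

1/2 0 -1 -1/2

obs A: pose=(2,-1,E) → sL=5/3, sR=10/3, mL=5/6, mR=-10/3
obs B: pose=(-2,3,W) → sL=3/4, sR=30/61, mL=3/8, mR=-243/244
sensor matrix S = [[5/3, 10/3], [3/4, 30/61]]; det S = -205/122
solve [mL_A; mL_B] = S·[w00; w01] and [mR_A; mR_B] = S·[w10; w11]:
  w00 = 1/2, w01 = 0, w10 = -1, w11 = -1/2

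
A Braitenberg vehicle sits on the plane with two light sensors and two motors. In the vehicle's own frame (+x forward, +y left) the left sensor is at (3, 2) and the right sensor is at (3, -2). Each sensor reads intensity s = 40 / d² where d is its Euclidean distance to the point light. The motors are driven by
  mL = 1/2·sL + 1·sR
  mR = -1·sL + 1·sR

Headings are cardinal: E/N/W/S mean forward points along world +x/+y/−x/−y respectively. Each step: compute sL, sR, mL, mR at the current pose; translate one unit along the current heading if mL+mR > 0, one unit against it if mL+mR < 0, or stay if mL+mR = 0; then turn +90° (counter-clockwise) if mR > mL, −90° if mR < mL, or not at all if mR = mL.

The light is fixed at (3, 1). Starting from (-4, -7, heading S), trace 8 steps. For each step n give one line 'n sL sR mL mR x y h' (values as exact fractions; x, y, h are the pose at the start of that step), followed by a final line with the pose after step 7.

n=0: pose=(-4,-7,S); sL=20/73, sR=20/101; mL=2470/7373, mR=-560/7373; mL+mR=1910/7373 → advance +1; mR−mL=-30/73 → turn -1·90°
n=1: pose=(-4,-8,W); sL=40/221, sR=40/149; mL=11820/32929, mR=2880/32929; mL+mR=14700/32929 → advance +1; mR−mL=-60/221 → turn -1·90°
n=2: pose=(-5,-8,N); sL=5/17, sR=5/9; mL=215/306, mR=40/153; mL+mR=295/306 → advance +1; mR−mL=-15/34 → turn -1·90°
n=3: pose=(-5,-7,E); sL=40/61, sR=8/25; mL=988/1525, mR=-512/1525; mL+mR=476/1525 → advance +1; mR−mL=-60/61 → turn -1·90°
n=4: pose=(-4,-7,S); sL=20/73, sR=20/101; mL=2470/7373, mR=-560/7373; mL+mR=1910/7373 → advance +1; mR−mL=-30/73 → turn -1·90°
n=5: pose=(-4,-8,W); sL=40/221, sR=40/149; mL=11820/32929, mR=2880/32929; mL+mR=14700/32929 → advance +1; mR−mL=-60/221 → turn -1·90°
n=6: pose=(-5,-8,N); sL=5/17, sR=5/9; mL=215/306, mR=40/153; mL+mR=295/306 → advance +1; mR−mL=-15/34 → turn -1·90°
n=7: pose=(-5,-7,E); sL=40/61, sR=8/25; mL=988/1525, mR=-512/1525; mL+mR=476/1525 → advance +1; mR−mL=-60/61 → turn -1·90°

0 20/73 20/101 2470/7373 -560/7373 -4 -7 S
1 40/221 40/149 11820/32929 2880/32929 -4 -8 W
2 5/17 5/9 215/306 40/153 -5 -8 N
3 40/61 8/25 988/1525 -512/1525 -5 -7 E
4 20/73 20/101 2470/7373 -560/7373 -4 -7 S
5 40/221 40/149 11820/32929 2880/32929 -4 -8 W
6 5/17 5/9 215/306 40/153 -5 -8 N
7 40/61 8/25 988/1525 -512/1525 -5 -7 E
final -4 -7 S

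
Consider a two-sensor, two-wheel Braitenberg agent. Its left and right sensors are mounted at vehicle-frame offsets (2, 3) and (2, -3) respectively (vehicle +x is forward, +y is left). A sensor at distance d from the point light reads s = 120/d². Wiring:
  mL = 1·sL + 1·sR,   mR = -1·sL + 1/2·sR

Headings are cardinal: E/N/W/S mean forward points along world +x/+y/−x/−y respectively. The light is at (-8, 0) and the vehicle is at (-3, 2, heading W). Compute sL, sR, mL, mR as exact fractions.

12 60/17 264/17 -174/17

left sensor world pos  = (-5, -1); dL² = 10
right sensor world pos = (-5, 5); dR² = 34
sL = 120/10 = 12
sR = 120/34 = 60/17
mL = 1·sL + 1·sR = 264/17
mR = -1·sL + 1/2·sR = -174/17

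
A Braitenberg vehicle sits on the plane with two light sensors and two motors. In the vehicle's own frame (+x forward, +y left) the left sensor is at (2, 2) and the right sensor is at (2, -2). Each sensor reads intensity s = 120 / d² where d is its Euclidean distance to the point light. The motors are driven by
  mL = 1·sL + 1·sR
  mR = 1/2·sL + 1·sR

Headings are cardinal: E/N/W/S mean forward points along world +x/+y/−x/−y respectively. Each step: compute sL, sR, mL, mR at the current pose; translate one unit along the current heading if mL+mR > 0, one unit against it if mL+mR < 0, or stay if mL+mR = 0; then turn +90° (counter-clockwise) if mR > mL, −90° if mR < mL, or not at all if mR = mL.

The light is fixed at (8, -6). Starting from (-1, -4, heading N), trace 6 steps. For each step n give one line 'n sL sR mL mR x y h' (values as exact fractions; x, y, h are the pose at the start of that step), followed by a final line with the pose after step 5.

n=0: pose=(-1,-4,N); sL=120/137, sR=24/13; mL=4848/1781, mR=4068/1781; mL+mR=8916/1781 → advance +1; mR−mL=-60/137 → turn -1·90°
n=1: pose=(-1,-3,E); sL=60/37, sR=12/5; mL=744/185, mR=594/185; mL+mR=1338/185 → advance +1; mR−mL=-30/37 → turn -1·90°
n=2: pose=(0,-3,S); sL=120/37, sR=120/101; mL=16560/3737, mR=10500/3737; mL+mR=27060/3737 → advance +1; mR−mL=-60/37 → turn -1·90°
n=3: pose=(0,-4,W); sL=6/5, sR=30/29; mL=324/145, mR=237/145; mL+mR=561/145 → advance +1; mR−mL=-3/5 → turn -1·90°
n=4: pose=(-1,-4,N); sL=120/137, sR=24/13; mL=4848/1781, mR=4068/1781; mL+mR=8916/1781 → advance +1; mR−mL=-60/137 → turn -1·90°
n=5: pose=(-1,-3,E); sL=60/37, sR=12/5; mL=744/185, mR=594/185; mL+mR=1338/185 → advance +1; mR−mL=-30/37 → turn -1·90°

0 120/137 24/13 4848/1781 4068/1781 -1 -4 N
1 60/37 12/5 744/185 594/185 -1 -3 E
2 120/37 120/101 16560/3737 10500/3737 0 -3 S
3 6/5 30/29 324/145 237/145 0 -4 W
4 120/137 24/13 4848/1781 4068/1781 -1 -4 N
5 60/37 12/5 744/185 594/185 -1 -3 E
final 0 -3 S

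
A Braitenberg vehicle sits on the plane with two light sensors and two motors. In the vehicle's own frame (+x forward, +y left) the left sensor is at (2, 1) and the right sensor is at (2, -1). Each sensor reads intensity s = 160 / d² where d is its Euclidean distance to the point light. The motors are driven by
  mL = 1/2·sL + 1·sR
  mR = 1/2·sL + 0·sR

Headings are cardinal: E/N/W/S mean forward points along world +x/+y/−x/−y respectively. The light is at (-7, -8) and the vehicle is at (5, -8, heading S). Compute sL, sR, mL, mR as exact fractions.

left sensor world pos  = (6, -10); dL² = 173
right sensor world pos = (4, -10); dR² = 125
sL = 160/173 = 160/173
sR = 160/125 = 32/25
mL = 1/2·sL + 1·sR = 7536/4325
mR = 1/2·sL + 0·sR = 80/173

160/173 32/25 7536/4325 80/173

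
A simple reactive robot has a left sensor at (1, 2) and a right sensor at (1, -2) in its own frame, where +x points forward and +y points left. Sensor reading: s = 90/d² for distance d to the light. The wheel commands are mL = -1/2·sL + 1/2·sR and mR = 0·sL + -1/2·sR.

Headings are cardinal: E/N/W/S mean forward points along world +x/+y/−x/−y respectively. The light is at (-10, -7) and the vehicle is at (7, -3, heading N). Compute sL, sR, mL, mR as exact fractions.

left sensor world pos  = (5, -2); dL² = 250
right sensor world pos = (9, -2); dR² = 386
sL = 90/250 = 9/25
sR = 90/386 = 45/193
mL = -1/2·sL + 1/2·sR = -306/4825
mR = 0·sL + -1/2·sR = -45/386

9/25 45/193 -306/4825 -45/386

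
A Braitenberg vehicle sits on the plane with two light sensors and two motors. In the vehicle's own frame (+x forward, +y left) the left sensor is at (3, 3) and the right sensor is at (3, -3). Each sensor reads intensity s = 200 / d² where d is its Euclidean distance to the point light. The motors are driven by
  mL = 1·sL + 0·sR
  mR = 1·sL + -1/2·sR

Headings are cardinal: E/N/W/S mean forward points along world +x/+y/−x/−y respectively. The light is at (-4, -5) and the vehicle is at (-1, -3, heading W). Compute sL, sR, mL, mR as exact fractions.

200 8 200 196

left sensor world pos  = (-4, -6); dL² = 1
right sensor world pos = (-4, 0); dR² = 25
sL = 200/1 = 200
sR = 200/25 = 8
mL = 1·sL + 0·sR = 200
mR = 1·sL + -1/2·sR = 196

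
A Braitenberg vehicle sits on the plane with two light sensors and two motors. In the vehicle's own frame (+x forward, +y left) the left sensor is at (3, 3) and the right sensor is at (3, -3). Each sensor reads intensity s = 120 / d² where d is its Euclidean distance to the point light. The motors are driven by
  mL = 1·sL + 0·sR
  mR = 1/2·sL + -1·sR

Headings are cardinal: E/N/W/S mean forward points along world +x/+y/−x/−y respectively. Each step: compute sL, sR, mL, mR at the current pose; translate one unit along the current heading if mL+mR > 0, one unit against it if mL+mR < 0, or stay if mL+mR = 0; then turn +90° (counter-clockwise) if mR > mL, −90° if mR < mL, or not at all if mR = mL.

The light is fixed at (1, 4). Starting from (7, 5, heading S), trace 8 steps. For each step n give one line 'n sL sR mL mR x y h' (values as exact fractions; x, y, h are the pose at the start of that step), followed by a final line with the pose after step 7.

0 24/17 120/13 24/17 -1884/221 7 5 S
1 12 60/17 12 42/17 7 6 W
2 120/29 120/89 120/29 1860/2581 6 6 N
3 6/5 15/8 6/5 -51/40 6 7 E
4 120/49 120 120/49 -5820/49 5 7 S
5 60 12/5 60 138/5 5 8 W
6 120/49 24/17 120/49 -156/833 4 8 N
7 6/5 3 6/5 -12/5 4 9 E
final 3 9 S

n=0: pose=(7,5,S); sL=24/17, sR=120/13; mL=24/17, mR=-1884/221; mL+mR=-1572/221 → advance -1; mR−mL=-2196/221 → turn -1·90°
n=1: pose=(7,6,W); sL=12, sR=60/17; mL=12, mR=42/17; mL+mR=246/17 → advance +1; mR−mL=-162/17 → turn -1·90°
n=2: pose=(6,6,N); sL=120/29, sR=120/89; mL=120/29, mR=1860/2581; mL+mR=12540/2581 → advance +1; mR−mL=-8820/2581 → turn -1·90°
n=3: pose=(6,7,E); sL=6/5, sR=15/8; mL=6/5, mR=-51/40; mL+mR=-3/40 → advance -1; mR−mL=-99/40 → turn -1·90°
n=4: pose=(5,7,S); sL=120/49, sR=120; mL=120/49, mR=-5820/49; mL+mR=-5700/49 → advance -1; mR−mL=-5940/49 → turn -1·90°
n=5: pose=(5,8,W); sL=60, sR=12/5; mL=60, mR=138/5; mL+mR=438/5 → advance +1; mR−mL=-162/5 → turn -1·90°
n=6: pose=(4,8,N); sL=120/49, sR=24/17; mL=120/49, mR=-156/833; mL+mR=1884/833 → advance +1; mR−mL=-2196/833 → turn -1·90°
n=7: pose=(4,9,E); sL=6/5, sR=3; mL=6/5, mR=-12/5; mL+mR=-6/5 → advance -1; mR−mL=-18/5 → turn -1·90°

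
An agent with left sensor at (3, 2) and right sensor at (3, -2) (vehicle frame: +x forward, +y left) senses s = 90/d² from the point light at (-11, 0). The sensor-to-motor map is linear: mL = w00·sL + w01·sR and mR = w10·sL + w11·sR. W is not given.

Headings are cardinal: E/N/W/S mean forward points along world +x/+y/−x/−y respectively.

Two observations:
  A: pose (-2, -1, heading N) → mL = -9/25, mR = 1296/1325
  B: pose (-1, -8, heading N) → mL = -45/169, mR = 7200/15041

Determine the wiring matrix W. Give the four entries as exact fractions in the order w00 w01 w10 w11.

0 -1/2 1 -1

obs A: pose=(-2,-1,N) → sL=90/53, sR=18/25, mL=-9/25, mR=1296/1325
obs B: pose=(-1,-8,N) → sL=90/89, sR=90/169, mL=-45/169, mR=7200/15041
sensor matrix S = [[90/53, 18/25], [90/89, 90/169]]; det S = 702432/3985865
solve [mL_A; mL_B] = S·[w00; w01] and [mR_A; mR_B] = S·[w10; w11]:
  w00 = 0, w01 = -1/2, w10 = 1, w11 = -1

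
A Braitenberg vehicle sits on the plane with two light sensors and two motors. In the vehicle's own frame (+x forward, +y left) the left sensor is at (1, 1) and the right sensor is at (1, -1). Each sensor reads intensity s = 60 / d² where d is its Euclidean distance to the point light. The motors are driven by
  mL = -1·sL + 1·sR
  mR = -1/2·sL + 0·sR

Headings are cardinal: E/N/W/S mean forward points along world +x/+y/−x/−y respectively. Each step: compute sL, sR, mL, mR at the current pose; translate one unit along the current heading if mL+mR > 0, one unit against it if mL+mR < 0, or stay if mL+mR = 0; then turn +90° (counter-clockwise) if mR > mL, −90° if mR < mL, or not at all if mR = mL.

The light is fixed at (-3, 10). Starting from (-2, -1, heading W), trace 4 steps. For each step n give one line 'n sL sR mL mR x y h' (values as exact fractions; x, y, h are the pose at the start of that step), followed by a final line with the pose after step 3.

0 5/12 3/5 11/60 -5/24 -2 -1 W
1 60/101 60/109 -480/11009 -30/101 -1 -1 N
2 6/13 30/89 -144/1157 -3/13 -1 -2 E
3 60/173 60/169 240/29237 -30/173 -2 -2 S
final -2 -1 W

n=0: pose=(-2,-1,W); sL=5/12, sR=3/5; mL=11/60, mR=-5/24; mL+mR=-1/40 → advance -1; mR−mL=-47/120 → turn -1·90°
n=1: pose=(-1,-1,N); sL=60/101, sR=60/109; mL=-480/11009, mR=-30/101; mL+mR=-3750/11009 → advance -1; mR−mL=-2790/11009 → turn -1·90°
n=2: pose=(-1,-2,E); sL=6/13, sR=30/89; mL=-144/1157, mR=-3/13; mL+mR=-411/1157 → advance -1; mR−mL=-123/1157 → turn -1·90°
n=3: pose=(-2,-2,S); sL=60/173, sR=60/169; mL=240/29237, mR=-30/173; mL+mR=-4830/29237 → advance -1; mR−mL=-5310/29237 → turn -1·90°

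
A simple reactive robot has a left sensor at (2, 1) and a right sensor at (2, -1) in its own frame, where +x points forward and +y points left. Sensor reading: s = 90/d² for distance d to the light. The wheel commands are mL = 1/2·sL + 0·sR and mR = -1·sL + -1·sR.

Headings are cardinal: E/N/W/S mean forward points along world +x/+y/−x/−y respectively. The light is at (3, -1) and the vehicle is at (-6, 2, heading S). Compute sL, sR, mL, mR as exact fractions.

left sensor world pos  = (-5, 0); dL² = 65
right sensor world pos = (-7, 0); dR² = 101
sL = 90/65 = 18/13
sR = 90/101 = 90/101
mL = 1/2·sL + 0·sR = 9/13
mR = -1·sL + -1·sR = -2988/1313

18/13 90/101 9/13 -2988/1313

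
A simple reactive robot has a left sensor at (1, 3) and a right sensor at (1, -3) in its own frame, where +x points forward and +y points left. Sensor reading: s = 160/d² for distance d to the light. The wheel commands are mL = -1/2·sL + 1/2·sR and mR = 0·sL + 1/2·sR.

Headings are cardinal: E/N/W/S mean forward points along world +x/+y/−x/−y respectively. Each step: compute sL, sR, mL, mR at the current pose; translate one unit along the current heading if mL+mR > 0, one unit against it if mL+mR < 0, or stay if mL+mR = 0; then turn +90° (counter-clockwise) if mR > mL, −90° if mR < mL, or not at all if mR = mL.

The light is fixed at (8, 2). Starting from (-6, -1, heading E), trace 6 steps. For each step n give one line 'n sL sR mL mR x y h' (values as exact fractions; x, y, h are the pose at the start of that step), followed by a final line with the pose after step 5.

0 160/169 32/41 -576/6929 16/41 -6 -1 E
1 8/13 20/13 6/13 10/13 -5 -1 N
2 160/221 160/197 1920/43537 80/197 -5 0 W
3 16/13 80/149 -672/1937 40/149 -6 0 S
4 160/173 32/37 -192/6401 16/37 -6 1 E
5 5/8 8/5 39/80 4/5 -5 1 N
final -5 2 W

n=0: pose=(-6,-1,E); sL=160/169, sR=32/41; mL=-576/6929, mR=16/41; mL+mR=2128/6929 → advance +1; mR−mL=80/169 → turn +1·90°
n=1: pose=(-5,-1,N); sL=8/13, sR=20/13; mL=6/13, mR=10/13; mL+mR=16/13 → advance +1; mR−mL=4/13 → turn +1·90°
n=2: pose=(-5,0,W); sL=160/221, sR=160/197; mL=1920/43537, mR=80/197; mL+mR=19600/43537 → advance +1; mR−mL=80/221 → turn +1·90°
n=3: pose=(-6,0,S); sL=16/13, sR=80/149; mL=-672/1937, mR=40/149; mL+mR=-152/1937 → advance -1; mR−mL=8/13 → turn +1·90°
n=4: pose=(-6,1,E); sL=160/173, sR=32/37; mL=-192/6401, mR=16/37; mL+mR=2576/6401 → advance +1; mR−mL=80/173 → turn +1·90°
n=5: pose=(-5,1,N); sL=5/8, sR=8/5; mL=39/80, mR=4/5; mL+mR=103/80 → advance +1; mR−mL=5/16 → turn +1·90°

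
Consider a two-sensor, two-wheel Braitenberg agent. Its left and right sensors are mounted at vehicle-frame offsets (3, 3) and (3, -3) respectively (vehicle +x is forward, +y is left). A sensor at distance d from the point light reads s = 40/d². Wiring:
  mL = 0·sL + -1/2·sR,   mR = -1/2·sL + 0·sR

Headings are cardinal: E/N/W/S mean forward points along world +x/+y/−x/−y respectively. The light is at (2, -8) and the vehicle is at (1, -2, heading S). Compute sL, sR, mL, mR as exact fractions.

left sensor world pos  = (4, -5); dL² = 13
right sensor world pos = (-2, -5); dR² = 25
sL = 40/13 = 40/13
sR = 40/25 = 8/5
mL = 0·sL + -1/2·sR = -4/5
mR = -1/2·sL + 0·sR = -20/13

40/13 8/5 -4/5 -20/13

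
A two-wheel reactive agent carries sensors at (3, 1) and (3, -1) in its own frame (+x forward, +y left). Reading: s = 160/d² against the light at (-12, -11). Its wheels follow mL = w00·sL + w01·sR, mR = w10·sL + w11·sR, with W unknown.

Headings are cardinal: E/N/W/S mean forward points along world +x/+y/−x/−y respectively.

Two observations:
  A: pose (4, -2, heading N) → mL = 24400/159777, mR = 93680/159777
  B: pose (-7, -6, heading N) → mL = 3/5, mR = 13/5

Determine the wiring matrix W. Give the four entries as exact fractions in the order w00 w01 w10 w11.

obs A: pose=(4,-2,N) → sL=160/369, sR=160/433, mL=24400/159777, mR=93680/159777
obs B: pose=(-7,-6,N) → sL=2, sR=8/5, mL=3/5, mR=13/5
sensor matrix S = [[160/369, 160/433], [2, 8/5]]; det S = -7232/159777
solve [mL_A; mL_B] = S·[w00; w01] and [mR_A; mR_B] = S·[w10; w11]:
  w00 = -1/2, w01 = 1, w10 = 1/2, w11 = 1

-1/2 1 1/2 1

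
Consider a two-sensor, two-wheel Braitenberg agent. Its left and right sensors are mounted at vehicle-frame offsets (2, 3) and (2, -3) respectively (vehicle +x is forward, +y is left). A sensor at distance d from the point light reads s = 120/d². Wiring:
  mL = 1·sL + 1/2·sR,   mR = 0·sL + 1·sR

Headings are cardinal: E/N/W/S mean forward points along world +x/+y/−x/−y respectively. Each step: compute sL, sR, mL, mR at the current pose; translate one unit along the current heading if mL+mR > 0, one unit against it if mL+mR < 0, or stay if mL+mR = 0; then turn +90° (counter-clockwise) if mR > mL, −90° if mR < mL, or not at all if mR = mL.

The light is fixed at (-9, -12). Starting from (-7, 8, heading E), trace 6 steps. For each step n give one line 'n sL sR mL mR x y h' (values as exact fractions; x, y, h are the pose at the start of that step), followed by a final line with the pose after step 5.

n=0: pose=(-7,8,E); sL=24/109, sR=24/61; mL=2772/6649, mR=24/61; mL+mR=5388/6649 → advance +1; mR−mL=-156/6649 → turn -1·90°
n=1: pose=(-6,8,S); sL=1/3, sR=10/27; mL=14/27, mR=10/27; mL+mR=8/9 → advance +1; mR−mL=-4/27 → turn -1·90°
n=2: pose=(-6,7,W); sL=120/257, sR=24/97; mL=14724/24929, mR=24/97; mL+mR=20892/24929 → advance +1; mR−mL=-8556/24929 → turn -1·90°
n=3: pose=(-7,7,N); sL=60/221, sR=60/233; mL=20610/51493, mR=60/233; mL+mR=33870/51493 → advance +1; mR−mL=-7350/51493 → turn -1·90°
n=4: pose=(-7,8,E); sL=24/109, sR=24/61; mL=2772/6649, mR=24/61; mL+mR=5388/6649 → advance +1; mR−mL=-156/6649 → turn -1·90°
n=5: pose=(-6,8,S); sL=1/3, sR=10/27; mL=14/27, mR=10/27; mL+mR=8/9 → advance +1; mR−mL=-4/27 → turn -1·90°

0 24/109 24/61 2772/6649 24/61 -7 8 E
1 1/3 10/27 14/27 10/27 -6 8 S
2 120/257 24/97 14724/24929 24/97 -6 7 W
3 60/221 60/233 20610/51493 60/233 -7 7 N
4 24/109 24/61 2772/6649 24/61 -7 8 E
5 1/3 10/27 14/27 10/27 -6 8 S
final -6 7 W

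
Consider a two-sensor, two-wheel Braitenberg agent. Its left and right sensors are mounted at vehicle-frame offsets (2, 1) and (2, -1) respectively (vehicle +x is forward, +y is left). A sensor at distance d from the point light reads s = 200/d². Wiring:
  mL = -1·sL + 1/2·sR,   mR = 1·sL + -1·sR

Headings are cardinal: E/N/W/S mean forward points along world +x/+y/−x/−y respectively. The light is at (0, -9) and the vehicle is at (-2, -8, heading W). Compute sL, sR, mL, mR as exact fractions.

25/2 10 -15/2 5/2

left sensor world pos  = (-4, -9); dL² = 16
right sensor world pos = (-4, -7); dR² = 20
sL = 200/16 = 25/2
sR = 200/20 = 10
mL = -1·sL + 1/2·sR = -15/2
mR = 1·sL + -1·sR = 5/2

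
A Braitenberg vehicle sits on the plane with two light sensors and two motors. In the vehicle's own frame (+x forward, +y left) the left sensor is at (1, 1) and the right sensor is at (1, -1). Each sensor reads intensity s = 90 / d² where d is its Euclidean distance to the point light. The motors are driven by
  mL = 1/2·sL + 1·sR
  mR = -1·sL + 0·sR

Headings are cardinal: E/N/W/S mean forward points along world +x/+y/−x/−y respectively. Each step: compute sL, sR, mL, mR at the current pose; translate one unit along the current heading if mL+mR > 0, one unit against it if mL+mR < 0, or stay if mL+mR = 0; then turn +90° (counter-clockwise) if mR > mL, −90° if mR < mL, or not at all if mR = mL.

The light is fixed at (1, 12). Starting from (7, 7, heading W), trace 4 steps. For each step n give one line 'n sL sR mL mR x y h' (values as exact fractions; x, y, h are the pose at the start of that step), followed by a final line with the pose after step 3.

n=0: pose=(7,7,W); sL=90/61, sR=90/41; mL=7335/2501, mR=-90/61; mL+mR=3645/2501 → advance +1; mR−mL=-11025/2501 → turn -1·90°
n=1: pose=(6,7,N); sL=45/16, sR=45/26; mL=1305/416, mR=-45/16; mL+mR=135/416 → advance +1; mR−mL=-2475/416 → turn -1·90°
n=2: pose=(6,8,E); sL=2, sR=90/61; mL=151/61, mR=-2; mL+mR=29/61 → advance +1; mR−mL=-273/61 → turn -1·90°
n=3: pose=(7,8,S); sL=45/37, sR=9/5; mL=891/370, mR=-45/37; mL+mR=441/370 → advance +1; mR−mL=-1341/370 → turn -1·90°

0 90/61 90/41 7335/2501 -90/61 7 7 W
1 45/16 45/26 1305/416 -45/16 6 7 N
2 2 90/61 151/61 -2 6 8 E
3 45/37 9/5 891/370 -45/37 7 8 S
final 7 7 W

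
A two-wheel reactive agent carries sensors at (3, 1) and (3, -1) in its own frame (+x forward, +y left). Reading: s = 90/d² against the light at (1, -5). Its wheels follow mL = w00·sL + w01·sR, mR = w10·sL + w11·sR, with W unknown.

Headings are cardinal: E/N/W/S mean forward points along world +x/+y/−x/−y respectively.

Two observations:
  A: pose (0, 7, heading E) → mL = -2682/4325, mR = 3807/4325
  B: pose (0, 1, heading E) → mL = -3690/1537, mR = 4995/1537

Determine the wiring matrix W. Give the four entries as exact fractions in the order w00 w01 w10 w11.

obs A: pose=(0,7,E) → sL=90/173, sR=18/25, mL=-2682/4325, mR=3807/4325
obs B: pose=(0,1,E) → sL=90/53, sR=90/29, mL=-3690/1537, mR=4995/1537
sensor matrix S = [[90/173, 18/25], [90/53, 90/29]]; det S = 520992/1329505
solve [mL_A; mL_B] = S·[w00; w01] and [mR_A; mR_B] = S·[w10; w11]:
  w00 = -1/2, w01 = -1/2, w10 = 1, w11 = 1/2

-1/2 -1/2 1 1/2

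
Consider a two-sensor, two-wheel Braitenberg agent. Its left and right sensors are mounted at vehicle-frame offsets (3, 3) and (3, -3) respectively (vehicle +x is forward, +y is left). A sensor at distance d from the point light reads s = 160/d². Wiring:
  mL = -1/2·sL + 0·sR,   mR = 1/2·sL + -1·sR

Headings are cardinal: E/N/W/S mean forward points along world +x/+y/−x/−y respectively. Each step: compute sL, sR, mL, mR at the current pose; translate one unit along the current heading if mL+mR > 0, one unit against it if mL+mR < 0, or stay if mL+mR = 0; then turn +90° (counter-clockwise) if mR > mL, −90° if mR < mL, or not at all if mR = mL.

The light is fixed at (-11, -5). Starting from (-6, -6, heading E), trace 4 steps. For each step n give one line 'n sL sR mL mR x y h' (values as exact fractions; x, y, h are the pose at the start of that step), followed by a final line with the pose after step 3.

n=0: pose=(-6,-6,E); sL=40/17, sR=2; mL=-20/17, mR=-14/17; mL+mR=-2 → advance -1; mR−mL=6/17 → turn +1·90°
n=1: pose=(-7,-6,N); sL=32, sR=160/53; mL=-16, mR=688/53; mL+mR=-160/53 → advance -1; mR−mL=1536/53 → turn +1·90°
n=2: pose=(-7,-7,W); sL=80/13, sR=80; mL=-40/13, mR=-1000/13; mL+mR=-80 → advance -1; mR−mL=-960/13 → turn -1·90°
n=3: pose=(-6,-7,N); sL=32, sR=32/13; mL=-16, mR=176/13; mL+mR=-32/13 → advance -1; mR−mL=384/13 → turn +1·90°

0 40/17 2 -20/17 -14/17 -6 -6 E
1 32 160/53 -16 688/53 -7 -6 N
2 80/13 80 -40/13 -1000/13 -7 -7 W
3 32 32/13 -16 176/13 -6 -7 N
final -6 -8 W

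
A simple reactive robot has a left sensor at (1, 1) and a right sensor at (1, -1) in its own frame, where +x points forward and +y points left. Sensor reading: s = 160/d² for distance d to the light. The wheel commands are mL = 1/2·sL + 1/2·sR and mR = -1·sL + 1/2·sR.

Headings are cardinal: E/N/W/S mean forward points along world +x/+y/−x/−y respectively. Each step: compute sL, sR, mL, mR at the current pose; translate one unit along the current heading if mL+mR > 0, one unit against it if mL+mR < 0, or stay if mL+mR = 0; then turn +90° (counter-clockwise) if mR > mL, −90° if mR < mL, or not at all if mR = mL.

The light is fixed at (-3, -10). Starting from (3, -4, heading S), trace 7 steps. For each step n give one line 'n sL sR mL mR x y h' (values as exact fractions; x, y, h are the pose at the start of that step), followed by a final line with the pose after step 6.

0 80/37 16/5 496/185 -104/185 3 -4 S
1 160/41 160/61 8160/2501 -6480/2501 3 -5 W
2 40/13 20/9 310/117 -230/117 2 -5 N
3 32/17 160/61 2336/1037 -592/1037 2 -4 E
4 80/37 16/5 496/185 -104/185 3 -4 S
5 160/41 160/61 8160/2501 -6480/2501 3 -5 W
6 40/13 20/9 310/117 -230/117 2 -5 N
final 2 -4 E

n=0: pose=(3,-4,S); sL=80/37, sR=16/5; mL=496/185, mR=-104/185; mL+mR=392/185 → advance +1; mR−mL=-120/37 → turn -1·90°
n=1: pose=(3,-5,W); sL=160/41, sR=160/61; mL=8160/2501, mR=-6480/2501; mL+mR=1680/2501 → advance +1; mR−mL=-240/41 → turn -1·90°
n=2: pose=(2,-5,N); sL=40/13, sR=20/9; mL=310/117, mR=-230/117; mL+mR=80/117 → advance +1; mR−mL=-60/13 → turn -1·90°
n=3: pose=(2,-4,E); sL=32/17, sR=160/61; mL=2336/1037, mR=-592/1037; mL+mR=1744/1037 → advance +1; mR−mL=-48/17 → turn -1·90°
n=4: pose=(3,-4,S); sL=80/37, sR=16/5; mL=496/185, mR=-104/185; mL+mR=392/185 → advance +1; mR−mL=-120/37 → turn -1·90°
n=5: pose=(3,-5,W); sL=160/41, sR=160/61; mL=8160/2501, mR=-6480/2501; mL+mR=1680/2501 → advance +1; mR−mL=-240/41 → turn -1·90°
n=6: pose=(2,-5,N); sL=40/13, sR=20/9; mL=310/117, mR=-230/117; mL+mR=80/117 → advance +1; mR−mL=-60/13 → turn -1·90°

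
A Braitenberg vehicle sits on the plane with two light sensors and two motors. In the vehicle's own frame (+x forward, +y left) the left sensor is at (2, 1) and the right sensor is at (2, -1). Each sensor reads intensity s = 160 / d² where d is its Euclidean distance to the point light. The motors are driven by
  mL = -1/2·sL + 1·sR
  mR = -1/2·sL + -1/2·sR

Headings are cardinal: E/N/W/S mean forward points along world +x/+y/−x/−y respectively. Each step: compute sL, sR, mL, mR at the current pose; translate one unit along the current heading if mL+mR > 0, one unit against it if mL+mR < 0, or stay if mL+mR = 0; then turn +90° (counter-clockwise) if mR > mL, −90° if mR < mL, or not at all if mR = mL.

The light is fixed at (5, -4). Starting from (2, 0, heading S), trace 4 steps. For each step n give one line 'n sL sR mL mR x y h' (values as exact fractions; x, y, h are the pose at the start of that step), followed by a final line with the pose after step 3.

n=0: pose=(2,0,S); sL=20, sR=8; mL=-2, mR=-14; mL+mR=-16 → advance -1; mR−mL=-12 → turn -1·90°
n=1: pose=(2,1,W); sL=160/41, sR=160/61; mL=1680/2501, mR=-8160/2501; mL+mR=-6480/2501 → advance -1; mR−mL=-240/61 → turn -1·90°
n=2: pose=(3,1,N); sL=80/29, sR=16/5; mL=264/145, mR=-432/145; mL+mR=-168/145 → advance -1; mR−mL=-24/5 → turn -1·90°
n=3: pose=(3,0,E); sL=32/5, sR=160/9; mL=656/45, mR=-544/45; mL+mR=112/45 → advance +1; mR−mL=-80/3 → turn -1·90°

0 20 8 -2 -14 2 0 S
1 160/41 160/61 1680/2501 -8160/2501 2 1 W
2 80/29 16/5 264/145 -432/145 3 1 N
3 32/5 160/9 656/45 -544/45 3 0 E
final 4 0 S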